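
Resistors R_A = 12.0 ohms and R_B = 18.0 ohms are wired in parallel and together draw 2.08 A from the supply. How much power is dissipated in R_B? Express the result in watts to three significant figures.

The branches share the same voltage, but only the total current is given — find V from the equivalent resistance first.
1/R_eq = 1/12.0 + 1/18.0 ⇒ R_eq = 7.200 Ω
V = I_total × R_eq = 2.080 × 7.200 = 14.98 V
P_R_B = V² / R_B = (14.98)² / 18.0 = 12.46 W

12.5 W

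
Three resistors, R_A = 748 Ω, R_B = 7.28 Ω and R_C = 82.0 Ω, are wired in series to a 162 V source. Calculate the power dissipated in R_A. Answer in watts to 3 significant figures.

28.0 W

In a series string the same current flows through every resistor — find that current, then P = I²R for the one we want.
R_total = 748 + 7.28 + 82.0 = 837.3 Ω
I = V / R_total = 162 / 837.3 = 0.1935 A
P_R_A = I² × R_A = (0.1935)² × 748 = 28.00 W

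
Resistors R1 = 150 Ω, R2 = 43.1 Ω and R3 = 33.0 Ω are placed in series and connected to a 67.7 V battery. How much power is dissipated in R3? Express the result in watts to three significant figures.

2.96 W

In a series string the same current flows through every resistor — find that current, then P = I²R for the one we want.
R_total = 150 + 43.1 + 33.0 = 226.1 Ω
I = V / R_total = 67.7 / 226.1 = 0.2994 A
P_R3 = I² × R3 = (0.2994)² × 33.0 = 2.959 W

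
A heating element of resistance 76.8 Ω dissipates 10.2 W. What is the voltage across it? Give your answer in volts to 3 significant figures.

28.0 V

From P = V I = I²R = V²/R, with the two given quantities we get V = √(P R).
V = √(10.2 × 76.8) = 27.99 V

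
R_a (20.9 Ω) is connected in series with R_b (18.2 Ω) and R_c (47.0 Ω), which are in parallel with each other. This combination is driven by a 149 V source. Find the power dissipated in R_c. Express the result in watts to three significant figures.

70.3 W

Replace R_b and R_c with their parallel equivalent so the circuit becomes R_a in series with R_p.
R_p = (18.2×47.0)/(18.2+47.0) = 13.12 Ω
R_total = 20.9 + 13.12 = 34.02 Ω
I = V / R_total = 149 / 34.02 = 4.380 A
Voltage across the parallel pair: V_p = I × R_p = 4.380 × 13.12 = 57.46 V
R_c sees V_p directly, so P = V_p² / R_c.
P_R_c = (57.46)² / 47.0 = 70.25 W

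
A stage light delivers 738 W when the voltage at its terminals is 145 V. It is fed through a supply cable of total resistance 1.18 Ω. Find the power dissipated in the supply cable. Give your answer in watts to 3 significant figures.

Line loss is just I²R for the cable — we know both I and R_line directly.
I = P / V = 738 / 145 = 5.090 A through the supply cable.
P_line = I² R_line = (5.090)² × 1.18 = 30.57 W

30.6 W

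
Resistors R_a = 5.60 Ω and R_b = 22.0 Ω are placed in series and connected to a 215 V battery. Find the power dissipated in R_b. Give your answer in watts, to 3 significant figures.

1340 W

The current is common to all series resistors; compute it, then apply P = I²R for the target.
R_total = 5.60 + 22.0 = 27.60 Ω
I = V / R_total = 215 / 27.60 = 7.790 A
P_R_b = I² × R_b = (7.790)² × 22.0 = 1335 W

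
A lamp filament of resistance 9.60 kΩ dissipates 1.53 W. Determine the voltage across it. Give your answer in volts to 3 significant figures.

121 V

Inverting the appropriate power form: V = √(P R).
V = √(1.53 × 9600) = 121.2 V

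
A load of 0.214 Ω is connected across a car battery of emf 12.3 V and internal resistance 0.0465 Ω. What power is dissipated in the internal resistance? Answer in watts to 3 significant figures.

104 W

The internal resistance carries the same current as the load; P_int = I²r.
I = ε / (r + R) = 12.3 / (0.0465 + 0.214) = 47.22 A
P_int = I² r = (47.22)² × 0.0465 = 103.7 W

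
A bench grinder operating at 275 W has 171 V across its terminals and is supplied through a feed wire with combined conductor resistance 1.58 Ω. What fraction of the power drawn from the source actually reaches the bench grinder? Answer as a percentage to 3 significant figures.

I = P / V = 275 / 171 = 1.608 A through the feed wire.
P_line = I² R_line = (1.608)² × 1.58 = 4.086 W
P_source = P_load + P_line = 275.0 + 4.086 = 279.1 W
η = P_load / P_source = 275.0 / 279.1 = 0.9854

98.5 %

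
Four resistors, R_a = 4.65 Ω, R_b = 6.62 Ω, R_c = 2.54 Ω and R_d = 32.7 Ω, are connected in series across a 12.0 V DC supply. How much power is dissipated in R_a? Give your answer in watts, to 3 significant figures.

Since the resistors are in series they all carry the loop current I = V/R_total; the power in any one is I²R.
R_total = 4.65 + 6.62 + 2.54 + 32.7 = 46.51 Ω
I = V / R_total = 12.0 / 46.51 = 0.2580 A
P_R_a = I² × R_a = (0.2580)² × 4.65 = 0.3095 W

0.310 W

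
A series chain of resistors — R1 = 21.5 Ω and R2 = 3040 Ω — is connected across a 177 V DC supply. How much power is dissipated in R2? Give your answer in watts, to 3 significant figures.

10.2 W

Every series element carries the same I. Get I from the total resistance, then P = I² × R2.
R_total = 21.5 + 3040 = 3062 Ω
I = V / R_total = 177 / 3062 = 0.05781 A
P_R2 = I² × R2 = (0.05781)² × 3040 = 10.16 W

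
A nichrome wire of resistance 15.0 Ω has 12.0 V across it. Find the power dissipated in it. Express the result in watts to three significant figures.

Voltage and resistance are given, so P = V²/R is the one-step route.
P = (12.0 V)² / 15.0 Ω = 9.600 W

9.60 W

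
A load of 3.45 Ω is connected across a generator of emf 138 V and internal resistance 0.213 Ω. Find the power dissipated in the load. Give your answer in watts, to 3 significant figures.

4900 W

With r and R in series, I = ε/(r+R); the load dissipates I²R.
I = ε / (r + R) = 138 / (0.213 + 3.45) = 37.67 A
P_load = I² R = (37.67)² × 3.45 = 4897 W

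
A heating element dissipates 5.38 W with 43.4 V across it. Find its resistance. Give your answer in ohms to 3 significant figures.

The two known quantities fix the third via R = V² / P.
R = (43.4)² / 5.38 = 350.1 Ω

350 Ω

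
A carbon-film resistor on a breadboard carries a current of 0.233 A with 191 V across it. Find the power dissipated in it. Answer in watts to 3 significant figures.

Both the voltage across and the current through the element are known, so P = V I applies directly.
P = 191 V × 0.2330 A = 44.50 W

44.5 W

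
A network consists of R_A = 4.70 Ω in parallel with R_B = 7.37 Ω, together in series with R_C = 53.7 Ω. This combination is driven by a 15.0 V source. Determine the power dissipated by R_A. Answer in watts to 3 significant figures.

0.123 W

Combine R_A and R_B into their parallel equivalent first, reducing the network to two series resistors.
R_p = (4.70×7.37)/(4.70+7.37) = 2.870 Ω
R_total = R_p + 53.7 = 2.870 + 53.7 = 56.57 Ω
I = V / R_total = 15.0 / 56.57 = 0.2652 A
Voltage across the parallel pair: V_p = I × R_p = 0.2652 × 2.870 = 0.7610 V
Use P = V²/R for R_A with V = V_p.
P_R_A = (0.7610)² / 4.70 = 0.1232 W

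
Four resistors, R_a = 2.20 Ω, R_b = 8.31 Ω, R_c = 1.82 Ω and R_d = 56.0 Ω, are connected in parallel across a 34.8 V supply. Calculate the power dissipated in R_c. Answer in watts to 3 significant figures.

Parallel branches share the same voltage; P = V²/R gives the branch power in one step.
P_R_c = V² / R_c = (34.8)² / 1.82 Ω = 665.4 W

665 W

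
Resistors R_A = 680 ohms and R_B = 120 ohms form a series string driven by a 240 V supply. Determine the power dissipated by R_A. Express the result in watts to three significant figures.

61.2 W

Series elements share the same current, so find I first, then use P = I²R.
R_total = 680 + 120 = 800.0 Ω
I = V / R_total = 240 / 800.0 = 0.3000 A
P_R_A = I² × R_A = (0.3000)² × 680 = 61.20 W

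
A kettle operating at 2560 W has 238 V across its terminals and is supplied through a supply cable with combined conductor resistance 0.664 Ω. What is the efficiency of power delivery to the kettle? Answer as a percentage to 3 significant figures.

97.1 %

I = P / V = 2560 / 238 = 10.76 A through the supply cable.
P_line = I² R_line = (10.76)² × 0.664 = 76.82 W
P_source = P_load + P_line = 2560 + 76.82 = 2637 W
η = P_load / P_source = 2560 / 2637 = 0.9709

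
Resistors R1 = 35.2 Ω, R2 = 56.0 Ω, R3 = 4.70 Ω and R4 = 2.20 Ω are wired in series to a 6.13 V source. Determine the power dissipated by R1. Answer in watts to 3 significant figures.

Every series element carries the same I. Get I from the total resistance, then P = I² × R1.
R_total = 35.2 + 56.0 + 4.70 + 2.20 = 98.10 Ω
I = V / R_total = 6.13 / 98.10 = 0.06249 A
P_R1 = I² × R1 = (0.06249)² × 35.2 = 0.1374 W

0.137 W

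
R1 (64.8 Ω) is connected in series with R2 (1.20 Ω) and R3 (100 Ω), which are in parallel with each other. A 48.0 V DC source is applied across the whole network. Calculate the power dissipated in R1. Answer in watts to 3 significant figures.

34.3 W

Replace R2 and R3 with their parallel equivalent so the circuit becomes R1 in series with R_p.
R_p = (1.20×100)/(1.20+100) = 1.186 Ω
R_total = 64.8 + 1.186 = 65.99 Ω
I = V / R_total = 48.0 / 65.99 = 0.7274 A
R1 is in the main series path, so its power is I²R1.
P_R1 = (0.7274)² × 64.8 = 34.29 W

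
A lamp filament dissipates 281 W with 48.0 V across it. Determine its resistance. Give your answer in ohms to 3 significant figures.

8.20 Ω

From P = V I = I²R = V²/R, with the two given quantities we get R = V² / P.
R = (48.0)² / 281 = 8.199 Ω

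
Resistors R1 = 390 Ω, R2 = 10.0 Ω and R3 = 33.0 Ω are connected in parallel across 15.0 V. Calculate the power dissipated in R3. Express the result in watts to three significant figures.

Every branch has 15.0 V across it, so for R3 the power is simply V²/R.
P_R3 = V² / R3 = (15.0)² / 33.0 Ω = 6.818 W

6.82 W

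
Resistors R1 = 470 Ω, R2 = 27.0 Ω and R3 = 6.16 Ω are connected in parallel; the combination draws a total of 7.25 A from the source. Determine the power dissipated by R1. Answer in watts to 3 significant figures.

Parallel branches share V, not I — compute V via R_eq, then use V²/R for the target branch.
1/R_eq = 1/470 + 1/27.0 + 1/6.16 ⇒ R_eq = 4.963 Ω
V = I_total × R_eq = 7.250 × 4.963 = 35.98 V
P_R1 = V² / R1 = (35.98)² / 470 = 2.754 W

2.75 W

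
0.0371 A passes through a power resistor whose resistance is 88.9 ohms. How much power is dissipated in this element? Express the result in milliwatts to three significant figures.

122 mW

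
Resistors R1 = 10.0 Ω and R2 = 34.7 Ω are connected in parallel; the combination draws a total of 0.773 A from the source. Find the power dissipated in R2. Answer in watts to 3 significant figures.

1.04 W

Parallel branches share V, not I — compute V via R_eq, then use V²/R for the target branch.
1/R_eq = 1/10.0 + 1/34.7 ⇒ R_eq = 7.763 Ω
V = I_total × R_eq = 0.7730 × 7.763 = 6.001 V
P_R2 = V² / R2 = (6.001)² / 34.7 = 1.038 W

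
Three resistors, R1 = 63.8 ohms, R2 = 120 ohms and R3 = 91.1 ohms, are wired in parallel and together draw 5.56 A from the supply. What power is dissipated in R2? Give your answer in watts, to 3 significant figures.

210 W

The branches share the same voltage, but only the total current is given — find V from the equivalent resistance first.
1/R_eq = 1/63.8 + 1/120 + 1/91.1 ⇒ R_eq = 28.58 Ω
V = I_total × R_eq = 5.560 × 28.58 = 158.9 V
P_R2 = V² / R2 = (158.9)² / 120 = 210.5 W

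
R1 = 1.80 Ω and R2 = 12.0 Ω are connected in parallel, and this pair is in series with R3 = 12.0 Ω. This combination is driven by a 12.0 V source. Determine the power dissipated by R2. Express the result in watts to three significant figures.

Collapse the R1‖R2 pair into one equivalent R_p; then R_p and R3 form a series string.
R_p = (1.80×12.0)/(1.80+12.0) = 1.565 Ω
R_total = R_p + 12.0 = 1.565 + 12.0 = 13.57 Ω
I = V / R_total = 12.0 / 13.57 = 0.8846 A
Voltage across the parallel pair: V_p = I × R_p = 0.8846 × 1.565 = 1.385 V
R2 has V_p across it, so P = V_p²/R2.
P_R2 = (1.385)² / 12.0 = 0.1598 W

0.160 W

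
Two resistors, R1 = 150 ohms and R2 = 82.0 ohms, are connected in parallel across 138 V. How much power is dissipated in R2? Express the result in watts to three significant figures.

232 W

Every branch has 138 V across it, so for R2 the power is simply V²/R.
P_R2 = V² / R2 = (138)² / 82.0 Ω = 232.2 W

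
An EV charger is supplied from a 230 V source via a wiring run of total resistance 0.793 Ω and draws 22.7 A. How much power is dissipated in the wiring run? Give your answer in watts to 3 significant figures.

Only the current and the line resistance are needed for the I²R loss.
The wiring run carries the full 22.7 A.
P_line = I² R_line = (22.70)² × 0.793 = 408.6 W

409 W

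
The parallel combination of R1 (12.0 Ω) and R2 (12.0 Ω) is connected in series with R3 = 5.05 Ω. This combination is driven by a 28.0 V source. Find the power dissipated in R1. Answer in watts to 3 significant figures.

First find R_p for the parallel pair, then treat R_p + R3 as a series loop.
R_p = (12.0×12.0)/(12.0+12.0) = 6.000 Ω
R_total = R_p + 5.05 = 6.000 + 5.05 = 11.05 Ω
I = V / R_total = 28.0 / 11.05 = 2.534 A
Voltage across the parallel pair: V_p = I × R_p = 2.534 × 6.000 = 15.20 V
Use P = V²/R for R1 with V = V_p.
P_R1 = (15.20)² / 12.0 = 19.26 W

19.3 W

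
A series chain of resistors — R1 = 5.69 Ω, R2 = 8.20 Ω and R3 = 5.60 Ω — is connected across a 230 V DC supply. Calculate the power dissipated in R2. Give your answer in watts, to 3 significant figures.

Series elements share the same current, so find I first, then use P = I²R.
R_total = 5.69 + 8.20 + 5.60 = 19.49 Ω
I = V / R_total = 230 / 19.49 = 11.80 A
P_R2 = I² × R2 = (11.80)² × 8.20 = 1142 W

1140 W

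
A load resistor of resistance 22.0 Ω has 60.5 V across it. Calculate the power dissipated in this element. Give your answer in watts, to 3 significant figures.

166 W

Voltage and resistance are given, so P = V²/R is the one-step route.
P = (60.5 V)² / 22.0 Ω = 166.4 W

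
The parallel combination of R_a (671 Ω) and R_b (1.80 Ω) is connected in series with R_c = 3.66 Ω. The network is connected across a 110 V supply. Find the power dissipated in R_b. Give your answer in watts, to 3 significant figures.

Combine R_a and R_b into their parallel equivalent first, reducing the network to two series resistors.
R_p = (671×1.80)/(671+1.80) = 1.795 Ω
R_total = R_p + 3.66 = 1.795 + 3.66 = 5.455 Ω
I = V / R_total = 110 / 5.455 = 20.16 A
Voltage across the parallel pair: V_p = I × R_p = 20.16 × 1.795 = 36.20 V
R_b sits across V_p; its power is V_p²/R.
P_R_b = (36.20)² / 1.80 = 728.0 W

728 W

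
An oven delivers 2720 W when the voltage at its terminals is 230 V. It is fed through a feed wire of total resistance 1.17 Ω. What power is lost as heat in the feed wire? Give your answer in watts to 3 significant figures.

164 W

Line loss is just I²R for the cable — we know both I and R_line directly.
I = P / V = 2720 / 230 = 11.83 A through the feed wire.
P_line = I² R_line = (11.83)² × 1.17 = 163.6 W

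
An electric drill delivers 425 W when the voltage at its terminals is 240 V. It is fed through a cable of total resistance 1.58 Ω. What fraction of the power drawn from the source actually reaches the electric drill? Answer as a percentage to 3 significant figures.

I = P / V = 425 / 240 = 1.771 A through the cable.
P_line = I² R_line = (1.771)² × 1.58 = 4.955 W
P_source = P_load + P_line = 425.0 + 4.955 = 430.0 W
η = P_load / P_source = 425.0 / 430.0 = 0.9885

98.8 %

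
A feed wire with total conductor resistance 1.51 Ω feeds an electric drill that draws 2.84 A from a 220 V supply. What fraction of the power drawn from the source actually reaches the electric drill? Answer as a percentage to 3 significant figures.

The feed wire carries the full 2.84 A.
P_line = I² R_line = (2.840)² × 1.51 = 12.18 W
P_source = V I = 220 × 2.840 = 624.8 W; P_load = 612.6 W
η = P_load / P_source = 612.6 / 624.8 = 0.9805

98.1 %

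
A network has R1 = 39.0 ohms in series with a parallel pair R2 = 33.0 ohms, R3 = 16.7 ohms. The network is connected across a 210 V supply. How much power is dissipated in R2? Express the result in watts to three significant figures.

65.5 W

Replace R2 and R3 with their parallel equivalent so the circuit becomes R1 in series with R_p.
R_p = (33.0×16.7)/(33.0+16.7) = 11.09 Ω
R_total = 39.0 + 11.09 = 50.09 Ω
I = V / R_total = 210 / 50.09 = 4.193 A
Voltage across the parallel pair: V_p = I × R_p = 4.193 × 11.09 = 46.49 V
R2 sees V_p directly, so P = V_p² / R2.
P_R2 = (46.49)² / 33.0 = 65.49 W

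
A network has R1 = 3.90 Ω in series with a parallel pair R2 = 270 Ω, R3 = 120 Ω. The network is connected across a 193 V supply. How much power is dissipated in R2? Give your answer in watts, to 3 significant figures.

Reduce the parallel pair to R_p first; the network is then a simple series string.
R_p = (270×120)/(270+120) = 83.08 Ω
R_total = 3.90 + 83.08 = 86.98 Ω
I = V / R_total = 193 / 86.98 = 2.219 A
Voltage across the parallel pair: V_p = I × R_p = 2.219 × 83.08 = 184.3 V
R2 is across V_p, so use P = V²/R for that branch.
P_R2 = (184.3)² / 270 = 125.9 W

126 W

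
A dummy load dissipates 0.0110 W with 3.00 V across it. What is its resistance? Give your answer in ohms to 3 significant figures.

818 Ω

The two known quantities fix the third via R = V² / P.
R = (3.00)² / 0.0110 = 818.2 Ω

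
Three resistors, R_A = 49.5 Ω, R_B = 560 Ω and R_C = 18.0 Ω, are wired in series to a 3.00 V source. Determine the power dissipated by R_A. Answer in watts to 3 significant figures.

0.00113 W

Every series element carries the same I. Get I from the total resistance, then P = I² × R_A.
R_total = 49.5 + 560 + 18.0 = 627.5 Ω
I = V / R_total = 3.00 / 627.5 = 0.004781 A
P_R_A = I² × R_A = (0.004781)² × 49.5 = 0.001131 W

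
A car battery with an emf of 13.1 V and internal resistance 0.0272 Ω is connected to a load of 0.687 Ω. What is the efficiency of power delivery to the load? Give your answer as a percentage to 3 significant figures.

The source delivers εI, of which I²R reaches the load and I²r is lost; since I is common, η = R/(R+r).
η = R / (R + r) = 0.687 / (0.687 + 0.0272) = 0.9619

96.2 %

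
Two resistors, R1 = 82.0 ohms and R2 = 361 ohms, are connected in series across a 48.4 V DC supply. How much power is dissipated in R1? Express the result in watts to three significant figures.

0.979 W

In a series string the same current flows through every resistor — find that current, then P = I²R for the one we want.
R_total = 82.0 + 361 = 443.0 Ω
I = V / R_total = 48.4 / 443.0 = 0.1093 A
P_R1 = I² × R1 = (0.1093)² × 82.0 = 0.9788 W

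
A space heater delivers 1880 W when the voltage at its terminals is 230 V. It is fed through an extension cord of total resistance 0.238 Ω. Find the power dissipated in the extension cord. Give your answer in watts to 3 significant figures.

Only the current and the line resistance are needed for the I²R loss.
I = P / V = 1880 / 230 = 8.174 A through the extension cord.
P_line = I² R_line = (8.174)² × 0.238 = 15.90 W

15.9 W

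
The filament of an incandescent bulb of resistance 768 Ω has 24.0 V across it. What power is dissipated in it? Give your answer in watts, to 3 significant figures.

0.750 W

Voltage and resistance are given, so P = V²/R is the one-step route.
P = (24.0 V)² / 768 Ω = 0.7500 W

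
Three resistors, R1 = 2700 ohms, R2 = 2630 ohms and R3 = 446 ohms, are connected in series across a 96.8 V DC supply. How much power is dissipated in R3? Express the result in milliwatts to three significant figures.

125 mW

The current is common to all series resistors; compute it, then apply P = I²R for the target.
R_total = 2700 + 2630 + 446 = 5776 Ω
I = V / R_total = 96.8 / 5776 = 0.01676 A
P_R3 = I² × R3 = (0.01676)² × 446 = 0.1253 W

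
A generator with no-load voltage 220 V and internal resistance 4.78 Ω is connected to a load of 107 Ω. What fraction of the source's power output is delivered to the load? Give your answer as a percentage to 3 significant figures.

Efficiency is P_load / P_total. With a series r and R sharing the same I, P = I²R for each, so η = R/(R+r).
η = R / (R + r) = 107 / (107 + 4.78) = 0.9572

95.7 %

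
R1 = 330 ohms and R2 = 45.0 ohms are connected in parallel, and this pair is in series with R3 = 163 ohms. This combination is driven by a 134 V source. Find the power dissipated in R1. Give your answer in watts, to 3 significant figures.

First find R_p for the parallel pair, then treat R_p + R3 as a series loop.
R_p = (330×45.0)/(330+45.0) = 39.60 Ω
R_total = R_p + 163 = 39.60 + 163 = 202.6 Ω
I = V / R_total = 134 / 202.6 = 0.6614 A
Voltage across the parallel pair: V_p = I × R_p = 0.6614 × 39.60 = 26.19 V
R1 has V_p across it, so P = V_p²/R1.
P_R1 = (26.19)² / 330 = 2.079 W

2.08 W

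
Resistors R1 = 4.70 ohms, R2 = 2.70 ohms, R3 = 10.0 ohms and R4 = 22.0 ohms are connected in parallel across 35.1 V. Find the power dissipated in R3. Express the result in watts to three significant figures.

The supply voltage appears across each parallel branch — just use P = V²/R3.
P_R3 = V² / R3 = (35.1)² / 10.0 Ω = 123.2 W

123 W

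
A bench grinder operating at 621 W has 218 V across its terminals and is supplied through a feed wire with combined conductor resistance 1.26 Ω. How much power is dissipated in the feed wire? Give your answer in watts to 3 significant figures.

10.2 W

Line loss is just I²R for the cable — we know both I and R_line directly.
I = P / V = 621 / 218 = 2.849 A through the feed wire.
P_line = I² R_line = (2.849)² × 1.26 = 10.22 W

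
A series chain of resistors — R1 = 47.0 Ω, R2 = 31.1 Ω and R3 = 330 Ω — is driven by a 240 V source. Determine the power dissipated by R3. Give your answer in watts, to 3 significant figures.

114 W

Series elements share the same current, so find I first, then use P = I²R.
R_total = 47.0 + 31.1 + 330 = 408.1 Ω
I = V / R_total = 240 / 408.1 = 0.5881 A
P_R3 = I² × R3 = (0.5881)² × 330 = 114.1 W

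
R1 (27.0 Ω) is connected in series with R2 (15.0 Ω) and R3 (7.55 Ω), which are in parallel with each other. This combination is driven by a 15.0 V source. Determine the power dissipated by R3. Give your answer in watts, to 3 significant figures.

0.733 W

Reduce the parallel pair to R_p first; the network is then a simple series string.
R_p = (15.0×7.55)/(15.0+7.55) = 5.022 Ω
R_total = 27.0 + 5.022 = 32.02 Ω
I = V / R_total = 15.0 / 32.02 = 0.4684 A
Voltage across the parallel pair: V_p = I × R_p = 0.4684 × 5.022 = 2.353 V
R3 sees V_p directly, so P = V_p² / R3.
P_R3 = (2.353)² / 7.55 = 0.7330 W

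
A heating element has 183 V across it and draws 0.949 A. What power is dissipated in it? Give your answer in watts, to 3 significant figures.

174 W

Both the voltage across and the current through the element are known, so P = V I applies directly.
P = 183 V × 0.9490 A = 173.7 W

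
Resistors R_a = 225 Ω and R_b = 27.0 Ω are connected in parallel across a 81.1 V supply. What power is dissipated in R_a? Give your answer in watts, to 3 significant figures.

29.2 W

Each parallel branch sees the full supply voltage, so P = V²/R applies directly to the target branch.
P_R_a = V² / R_a = (81.1)² / 225 Ω = 29.23 W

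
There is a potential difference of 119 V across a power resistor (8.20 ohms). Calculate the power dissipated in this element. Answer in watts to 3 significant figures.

1730 W

V and R are stated; P = V²/R avoids computing the current.
P = (119 V)² / 8.20 Ω = 1727 W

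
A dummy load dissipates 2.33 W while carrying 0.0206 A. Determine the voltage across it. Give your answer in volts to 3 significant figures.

The two known quantities fix the third via V = P / I.
V = 2.33 / 0.02060 = 113.1 V

113 V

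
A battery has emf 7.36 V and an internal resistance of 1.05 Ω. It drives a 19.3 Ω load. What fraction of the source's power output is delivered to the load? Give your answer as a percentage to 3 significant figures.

The source delivers εI, of which I²R reaches the load and I²r is lost; since I is common, η = R/(R+r).
η = R / (R + r) = 19.3 / (19.3 + 1.05) = 0.9484

94.8 %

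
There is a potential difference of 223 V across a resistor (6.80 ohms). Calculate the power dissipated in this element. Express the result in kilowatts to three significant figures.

7.31 kW

With V across and R both known, P = V²/R gives the dissipation directly.
P = (223 V)² / 6.80 Ω = 7313 W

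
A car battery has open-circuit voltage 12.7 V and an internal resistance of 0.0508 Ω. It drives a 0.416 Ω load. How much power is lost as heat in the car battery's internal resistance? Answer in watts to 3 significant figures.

Internal loss is I²r, with I set by the total series resistance r+R.
I = ε / (r + R) = 12.7 / (0.0508 + 0.416) = 27.21 A
P_int = I² r = (27.21)² × 0.0508 = 37.60 W

37.6 W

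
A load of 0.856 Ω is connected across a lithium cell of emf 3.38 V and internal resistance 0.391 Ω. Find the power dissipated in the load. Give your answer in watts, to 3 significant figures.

6.29 W

With r and R in series, I = ε/(r+R); the load dissipates I²R.
I = ε / (r + R) = 3.38 / (0.391 + 0.856) = 2.711 A
P_load = I² R = (2.711)² × 0.856 = 6.289 W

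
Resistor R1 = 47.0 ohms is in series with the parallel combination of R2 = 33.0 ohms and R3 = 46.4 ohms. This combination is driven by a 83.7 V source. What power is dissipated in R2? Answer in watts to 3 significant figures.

Reduce the parallel pair to R_p first; the network is then a simple series string.
R_p = (33.0×46.4)/(33.0+46.4) = 19.28 Ω
R_total = 47.0 + 19.28 = 66.28 Ω
I = V / R_total = 83.7 / 66.28 = 1.263 A
Voltage across the parallel pair: V_p = I × R_p = 1.263 × 19.28 = 24.35 V
R2 sees V_p directly, so P = V_p² / R2.
P_R2 = (24.35)² / 33.0 = 17.97 W

18.0 W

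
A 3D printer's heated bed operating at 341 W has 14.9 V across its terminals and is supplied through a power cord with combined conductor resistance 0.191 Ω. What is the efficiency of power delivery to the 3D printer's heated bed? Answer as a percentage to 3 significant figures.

I = P / V = 341 / 14.9 = 22.89 A through the power cord.
P_line = I² R_line = (22.89)² × 0.191 = 100.0 W
P_source = P_load + P_line = 341.0 + 100.0 = 441.0 W
η = P_load / P_source = 341.0 / 441.0 = 0.7732

77.3 %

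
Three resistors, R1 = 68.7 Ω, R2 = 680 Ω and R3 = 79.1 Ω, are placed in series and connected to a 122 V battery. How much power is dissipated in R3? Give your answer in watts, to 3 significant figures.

1.72 W

Every series element carries the same I. Get I from the total resistance, then P = I² × R3.
R_total = 68.7 + 680 + 79.1 = 827.8 Ω
I = V / R_total = 122 / 827.8 = 0.1474 A
P_R3 = I² × R3 = (0.1474)² × 79.1 = 1.718 W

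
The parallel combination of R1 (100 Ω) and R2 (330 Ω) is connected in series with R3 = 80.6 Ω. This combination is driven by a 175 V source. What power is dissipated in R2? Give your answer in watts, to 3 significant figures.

First find R_p for the parallel pair, then treat R_p + R3 as a series loop.
R_p = (100×330)/(100+330) = 76.74 Ω
R_total = R_p + 80.6 = 76.74 + 80.6 = 157.3 Ω
I = V / R_total = 175 / 157.3 = 1.112 A
Voltage across the parallel pair: V_p = I × R_p = 1.112 × 76.74 = 85.36 V
Use P = V²/R for R2 with V = V_p.
P_R2 = (85.36)² / 330 = 22.08 W

22.1 W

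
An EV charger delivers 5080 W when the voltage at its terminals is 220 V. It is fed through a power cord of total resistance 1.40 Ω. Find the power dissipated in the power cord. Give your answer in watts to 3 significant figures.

The power cord and load are in series, so the same current flows in both; the loss is I²R_line.
I = P / V = 5080 / 220 = 23.09 A through the power cord.
P_line = I² R_line = (23.09)² × 1.40 = 746.5 W

746 W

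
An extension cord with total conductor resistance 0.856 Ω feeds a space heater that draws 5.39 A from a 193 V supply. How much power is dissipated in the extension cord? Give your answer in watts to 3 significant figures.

The extension cord is a series resistance carrying the load current; its dissipation is I²R_line.
The extension cord carries the full 5.39 A.
P_line = I² R_line = (5.390)² × 0.856 = 24.87 W

24.9 W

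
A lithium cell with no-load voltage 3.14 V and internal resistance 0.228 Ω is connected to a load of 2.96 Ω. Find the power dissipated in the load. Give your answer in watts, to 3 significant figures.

With r and R in series, I = ε/(r+R); the load dissipates I²R.
I = ε / (r + R) = 3.14 / (0.228 + 2.96) = 0.9849 A
P_load = I² R = (0.9849)² × 2.96 = 2.872 W

2.87 W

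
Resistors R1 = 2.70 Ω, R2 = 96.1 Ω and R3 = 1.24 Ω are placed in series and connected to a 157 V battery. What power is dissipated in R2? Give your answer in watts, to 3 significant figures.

237 W

The current is common to all series resistors; compute it, then apply P = I²R for the target.
R_total = 2.70 + 96.1 + 1.24 = 100.0 Ω
I = V / R_total = 157 / 100.0 = 1.569 A
P_R2 = I² × R2 = (1.569)² × 96.1 = 236.7 W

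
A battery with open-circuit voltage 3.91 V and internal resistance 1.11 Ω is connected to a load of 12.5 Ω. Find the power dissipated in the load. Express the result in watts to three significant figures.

1.03 W

Load and internal resistance form a series loop — compute the loop current, then the load power via I²R.
I = ε / (r + R) = 3.91 / (1.11 + 12.5) = 0.2873 A
P_load = I² R = (0.2873)² × 12.5 = 1.032 W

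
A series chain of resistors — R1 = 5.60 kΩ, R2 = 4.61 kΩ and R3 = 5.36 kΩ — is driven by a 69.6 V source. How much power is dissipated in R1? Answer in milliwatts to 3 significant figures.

Series elements share the same current, so find I first, then use P = I²R.
R_total = (5.60 + 4.61 + 5.36) kΩ = 15570 Ω
I = V / R_total = 69.6 / 15570 = 0.004470 A
P_R1 = I² × R1 = (0.004470)² × 5600 = 0.1119 W

112 mW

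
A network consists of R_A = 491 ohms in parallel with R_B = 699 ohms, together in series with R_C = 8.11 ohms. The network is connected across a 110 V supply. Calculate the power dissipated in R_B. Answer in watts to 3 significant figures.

16.4 W

Collapse the R_A‖R_B pair into one equivalent R_p; then R_p and R_C form a series string.
R_p = (491×699)/(491+699) = 288.4 Ω
R_total = R_p + 8.11 = 288.4 + 8.11 = 296.5 Ω
I = V / R_total = 110 / 296.5 = 0.3710 A
Voltage across the parallel pair: V_p = I × R_p = 0.3710 × 288.4 = 107.0 V
R_B has V_p across it, so P = V_p²/R_B.
P_R_B = (107.0)² / 699 = 16.38 W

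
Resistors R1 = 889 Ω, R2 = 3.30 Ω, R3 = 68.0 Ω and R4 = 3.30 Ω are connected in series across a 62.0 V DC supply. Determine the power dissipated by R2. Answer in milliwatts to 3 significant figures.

The current is common to all series resistors; compute it, then apply P = I²R for the target.
R_total = 889 + 3.30 + 68.0 + 3.30 = 963.6 Ω
I = V / R_total = 62.0 / 963.6 = 0.06434 A
P_R2 = I² × R2 = (0.06434)² × 3.30 = 0.01366 W

13.7 mW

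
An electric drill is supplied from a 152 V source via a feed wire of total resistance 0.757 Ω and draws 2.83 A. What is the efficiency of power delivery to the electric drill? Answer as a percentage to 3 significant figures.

The feed wire carries the full 2.83 A.
P_line = I² R_line = (2.830)² × 0.757 = 6.063 W
P_source = V I = 152 × 2.830 = 430.2 W; P_load = 424.1 W
η = P_load / P_source = 424.1 / 430.2 = 0.9859

98.6 %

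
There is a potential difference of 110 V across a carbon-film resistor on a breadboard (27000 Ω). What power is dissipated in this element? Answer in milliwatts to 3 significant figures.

448 mW

With V across and R both known, P = V²/R gives the dissipation directly.
P = (110 V)² / 27000 Ω = 0.4481 W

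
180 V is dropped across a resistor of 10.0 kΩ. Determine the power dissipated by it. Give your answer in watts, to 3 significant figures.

With V across and R both known, P = V²/R gives the dissipation directly.
P = (180 V)² / 10000 Ω = 3.240 W

3.24 W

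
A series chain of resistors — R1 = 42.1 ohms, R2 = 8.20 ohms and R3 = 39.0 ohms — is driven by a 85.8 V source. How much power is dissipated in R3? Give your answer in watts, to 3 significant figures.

In a series string the same current flows through every resistor — find that current, then P = I²R for the one we want.
R_total = 42.1 + 8.20 + 39.0 = 89.30 Ω
I = V / R_total = 85.8 / 89.30 = 0.9608 A
P_R3 = I² × R3 = (0.9608)² × 39.0 = 36.00 W

36.0 W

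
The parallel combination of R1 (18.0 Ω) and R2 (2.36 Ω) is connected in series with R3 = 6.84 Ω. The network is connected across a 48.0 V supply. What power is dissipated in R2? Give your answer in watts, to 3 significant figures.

Collapse the R1‖R2 pair into one equivalent R_p; then R_p and R3 form a series string.
R_p = (18.0×2.36)/(18.0+2.36) = 2.086 Ω
R_total = R_p + 6.84 = 2.086 + 6.84 = 8.926 Ω
I = V / R_total = 48.0 / 8.926 = 5.377 A
Voltage across the parallel pair: V_p = I × R_p = 5.377 × 2.086 = 11.22 V
R2 has V_p across it, so P = V_p²/R2.
P_R2 = (11.22)² / 2.36 = 53.34 W

53.3 W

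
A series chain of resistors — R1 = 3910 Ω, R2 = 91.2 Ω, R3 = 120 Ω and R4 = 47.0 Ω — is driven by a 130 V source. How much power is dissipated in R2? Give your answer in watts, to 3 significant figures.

Since the resistors are in series they all carry the loop current I = V/R_total; the power in any one is I²R.
R_total = 3910 + 91.2 + 120 + 47.0 = 4168 Ω
I = V / R_total = 130 / 4168 = 0.03119 A
P_R2 = I² × R2 = (0.03119)² × 91.2 = 0.08871 W

0.0887 W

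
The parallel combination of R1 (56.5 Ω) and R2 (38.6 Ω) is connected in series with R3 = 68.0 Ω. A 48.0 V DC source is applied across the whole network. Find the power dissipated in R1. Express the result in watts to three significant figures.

Reduce the parallel combination to a single R_p; the circuit then becomes R_p in series with the remaining resistor.
R_p = (56.5×38.6)/(56.5+38.6) = 22.93 Ω
R_total = R_p + 68.0 = 22.93 + 68.0 = 90.93 Ω
I = V / R_total = 48.0 / 90.93 = 0.5279 A
Voltage across the parallel pair: V_p = I × R_p = 0.5279 × 22.93 = 12.11 V
R1 has V_p across it, so P = V_p²/R1.
P_R1 = (12.11)² / 56.5 = 2.594 W

2.59 W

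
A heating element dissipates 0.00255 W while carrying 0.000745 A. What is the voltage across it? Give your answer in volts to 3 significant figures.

The two known quantities fix the third via V = P / I.
V = 0.00255 / 0.0007450 = 3.423 V

3.42 V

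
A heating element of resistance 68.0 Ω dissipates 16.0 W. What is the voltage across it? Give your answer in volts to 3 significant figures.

33.0 V

The two known quantities fix the third via V = √(P R).
V = √(16.0 × 68.0) = 32.98 V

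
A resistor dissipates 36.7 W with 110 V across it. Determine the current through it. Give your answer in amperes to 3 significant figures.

0.334 A

From P = V I = I²R = V²/R, with the two given quantities we get I = P / V.
I = 36.7 / 110 = 0.3336 A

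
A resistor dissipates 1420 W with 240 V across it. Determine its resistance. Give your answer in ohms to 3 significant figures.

40.6 Ω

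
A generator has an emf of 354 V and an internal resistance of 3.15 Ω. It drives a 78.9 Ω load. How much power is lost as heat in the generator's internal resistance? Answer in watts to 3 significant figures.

58.6 W

The internal resistance carries the same current as the load; P_int = I²r.
I = ε / (r + R) = 354 / (3.15 + 78.9) = 4.314 A
P_int = I² r = (4.314)² × 3.15 = 58.64 W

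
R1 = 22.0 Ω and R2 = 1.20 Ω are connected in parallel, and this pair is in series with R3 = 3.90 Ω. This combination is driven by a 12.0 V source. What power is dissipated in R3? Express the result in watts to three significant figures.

Collapse the R1‖R2 pair into one equivalent R_p; then R_p and R3 form a series string.
R_p = (22.0×1.20)/(22.0+1.20) = 1.138 Ω
R_total = R_p + 3.90 = 1.138 + 3.90 = 5.038 Ω
I = V / R_total = 12.0 / 5.038 = 2.382 A
R3 carries the full series current, so P = I²R.
P_R3 = (2.382)² × 3.90 = 22.13 W

22.1 W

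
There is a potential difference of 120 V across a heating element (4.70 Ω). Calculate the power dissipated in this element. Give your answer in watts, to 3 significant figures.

Voltage and resistance are given, so P = V²/R is the one-step route.
P = (120 V)² / 4.70 Ω = 3064 W

3060 W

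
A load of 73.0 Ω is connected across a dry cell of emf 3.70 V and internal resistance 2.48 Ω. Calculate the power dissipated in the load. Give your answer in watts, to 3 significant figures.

With r and R in series, I = ε/(r+R); the load dissipates I²R.
I = ε / (r + R) = 3.70 / (2.48 + 73.0) = 0.04902 A
P_load = I² R = (0.04902)² × 73.0 = 0.1754 W

0.175 W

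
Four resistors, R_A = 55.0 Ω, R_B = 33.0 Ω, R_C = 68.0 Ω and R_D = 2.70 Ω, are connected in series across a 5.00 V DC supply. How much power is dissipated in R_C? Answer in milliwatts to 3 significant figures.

The current is common to all series resistors; compute it, then apply P = I²R for the target.
R_total = 55.0 + 33.0 + 68.0 + 2.70 = 158.7 Ω
I = V / R_total = 5.00 / 158.7 = 0.03151 A
P_R_C = I² × R_C = (0.03151)² × 68.0 = 0.06750 W

67.5 mW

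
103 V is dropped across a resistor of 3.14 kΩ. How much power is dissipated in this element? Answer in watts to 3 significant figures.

We know the drop across the element and its resistance — P = V²/R, one step.
P = (103 V)² / 3140 Ω = 3.379 W

3.38 W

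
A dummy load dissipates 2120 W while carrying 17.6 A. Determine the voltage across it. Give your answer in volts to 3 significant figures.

120 V

Inverting the appropriate power form: V = P / I.
V = 2120 / 17.60 = 120.5 V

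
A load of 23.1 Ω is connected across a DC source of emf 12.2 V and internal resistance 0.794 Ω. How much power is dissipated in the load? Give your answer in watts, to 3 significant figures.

6.02 W

With r and R in series, I = ε/(r+R); the load dissipates I²R.
I = ε / (r + R) = 12.2 / (0.794 + 23.1) = 0.5106 A
P_load = I² R = (0.5106)² × 23.1 = 6.022 W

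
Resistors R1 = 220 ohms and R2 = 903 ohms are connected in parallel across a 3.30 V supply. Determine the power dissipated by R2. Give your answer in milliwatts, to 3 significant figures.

12.1 mW

The supply voltage appears across each parallel branch — just use P = V²/R2.
P_R2 = V² / R2 = (3.30)² / 903 Ω = 0.01206 W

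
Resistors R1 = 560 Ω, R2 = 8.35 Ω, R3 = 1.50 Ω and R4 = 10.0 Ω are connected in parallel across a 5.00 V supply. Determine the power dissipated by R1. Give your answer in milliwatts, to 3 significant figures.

44.6 mW

Parallel branches share the same voltage; P = V²/R gives the branch power in one step.
P_R1 = V² / R1 = (5.00)² / 560 Ω = 0.04464 W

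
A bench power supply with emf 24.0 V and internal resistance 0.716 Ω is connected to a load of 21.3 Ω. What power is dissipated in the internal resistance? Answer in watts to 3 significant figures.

0.851 W

The internal resistance carries the same current as the load; P_int = I²r.
I = ε / (r + R) = 24.0 / (0.716 + 21.3) = 1.090 A
P_int = I² r = (1.090)² × 0.716 = 0.8509 W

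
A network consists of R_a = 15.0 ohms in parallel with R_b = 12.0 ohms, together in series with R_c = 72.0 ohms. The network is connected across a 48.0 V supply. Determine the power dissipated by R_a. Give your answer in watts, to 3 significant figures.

Reduce the parallel combination to a single R_p; the circuit then becomes R_p in series with the remaining resistor.
R_p = (15.0×12.0)/(15.0+12.0) = 6.667 Ω
R_total = R_p + 72.0 = 6.667 + 72.0 = 78.67 Ω
I = V / R_total = 48.0 / 78.67 = 0.6102 A
Voltage across the parallel pair: V_p = I × R_p = 0.6102 × 6.667 = 4.068 V
R_a has V_p across it, so P = V_p²/R_a.
P_R_a = (4.068)² / 15.0 = 1.103 W

1.10 W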